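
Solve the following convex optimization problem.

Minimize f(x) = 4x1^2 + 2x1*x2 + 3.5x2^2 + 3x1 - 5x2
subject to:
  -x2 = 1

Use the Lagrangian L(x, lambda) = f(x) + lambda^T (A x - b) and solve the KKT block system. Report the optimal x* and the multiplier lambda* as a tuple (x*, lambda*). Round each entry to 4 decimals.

Form the Lagrangian:
  L(x, lambda) = (1/2) x^T Q x + c^T x + lambda^T (A x - b)
Stationarity (grad_x L = 0): Q x + c + A^T lambda = 0.
Primal feasibility: A x = b.

This gives the KKT block system:
  [ Q   A^T ] [ x     ]   [-c ]
  [ A    0  ] [ lambda ] = [ b ]

Solving the linear system:
  x*      = (-0.125, -1)
  lambda* = (-12.25)
  f(x*)   = 8.4375

x* = (-0.125, -1), lambda* = (-12.25)


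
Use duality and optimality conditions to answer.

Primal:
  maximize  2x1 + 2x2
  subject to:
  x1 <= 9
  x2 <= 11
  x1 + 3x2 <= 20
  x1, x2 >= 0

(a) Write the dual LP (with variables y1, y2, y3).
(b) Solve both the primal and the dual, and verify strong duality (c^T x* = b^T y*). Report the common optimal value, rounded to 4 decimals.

The standard primal-dual pair for 'max c^T x s.t. A x <= b, x >= 0' is:
  Dual:  min b^T y  s.t.  A^T y >= c,  y >= 0.

So the dual LP is:
  minimize  9y1 + 11y2 + 20y3
  subject to:
    y1 + y3 >= 2
    y2 + 3y3 >= 2
    y1, y2, y3 >= 0

Solving the primal: x* = (9, 3.6667).
  primal value c^T x* = 25.3333.
Solving the dual: y* = (1.3333, 0, 0.6667).
  dual value b^T y* = 25.3333.
Strong duality: c^T x* = b^T y*. Confirmed.

25.3333


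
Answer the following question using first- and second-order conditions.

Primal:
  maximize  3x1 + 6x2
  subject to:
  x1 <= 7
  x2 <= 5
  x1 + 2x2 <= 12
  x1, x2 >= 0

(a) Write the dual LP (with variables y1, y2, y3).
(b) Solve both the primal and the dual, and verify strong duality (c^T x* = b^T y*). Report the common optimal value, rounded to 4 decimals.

The standard primal-dual pair for 'max c^T x s.t. A x <= b, x >= 0' is:
  Dual:  min b^T y  s.t.  A^T y >= c,  y >= 0.

So the dual LP is:
  minimize  7y1 + 5y2 + 12y3
  subject to:
    y1 + y3 >= 3
    y2 + 2y3 >= 6
    y1, y2, y3 >= 0

Solving the primal: x* = (2, 5).
  primal value c^T x* = 36.
Solving the dual: y* = (0, 0, 3).
  dual value b^T y* = 36.
Strong duality: c^T x* = b^T y*. Confirmed.

36


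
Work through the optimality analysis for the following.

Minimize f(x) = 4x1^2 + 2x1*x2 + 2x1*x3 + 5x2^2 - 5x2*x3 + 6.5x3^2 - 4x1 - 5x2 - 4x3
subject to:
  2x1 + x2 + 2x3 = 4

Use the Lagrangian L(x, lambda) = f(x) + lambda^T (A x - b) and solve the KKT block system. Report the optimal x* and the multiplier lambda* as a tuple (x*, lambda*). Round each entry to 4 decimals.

Form the Lagrangian:
  L(x, lambda) = (1/2) x^T Q x + c^T x + lambda^T (A x - b)
Stationarity (grad_x L = 0): Q x + c + A^T lambda = 0.
Primal feasibility: A x = b.

This gives the KKT block system:
  [ Q   A^T ] [ x     ]   [-c ]
  [ A    0  ] [ lambda ] = [ b ]

Solving the linear system:
  x*      = (0.4968, 1.0844, 0.961)
  lambda* = (-2.0325)
  f(x*)   = -1.5617

x* = (0.4968, 1.0844, 0.961), lambda* = (-2.0325)


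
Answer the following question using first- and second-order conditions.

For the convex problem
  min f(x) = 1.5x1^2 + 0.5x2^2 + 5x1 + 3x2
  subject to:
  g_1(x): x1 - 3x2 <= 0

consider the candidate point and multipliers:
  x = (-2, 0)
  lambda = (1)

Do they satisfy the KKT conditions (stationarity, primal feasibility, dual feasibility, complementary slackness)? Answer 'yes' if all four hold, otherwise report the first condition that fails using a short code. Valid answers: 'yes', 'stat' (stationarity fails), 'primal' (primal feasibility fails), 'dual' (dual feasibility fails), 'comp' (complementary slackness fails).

Gradient of f: grad f(x) = Q x + c = (-1, 3)
Constraint values g_i(x) = a_i^T x - b_i:
  g_1((-2, 0)) = -2
Stationarity residual: grad f(x) + sum_i lambda_i a_i = (0, 0)
  -> stationarity OK
Primal feasibility (all g_i <= 0): OK
Dual feasibility (all lambda_i >= 0): OK
Complementary slackness (lambda_i * g_i(x) = 0 for all i): FAILS

Verdict: the first failing condition is complementary_slackness -> comp.

comp


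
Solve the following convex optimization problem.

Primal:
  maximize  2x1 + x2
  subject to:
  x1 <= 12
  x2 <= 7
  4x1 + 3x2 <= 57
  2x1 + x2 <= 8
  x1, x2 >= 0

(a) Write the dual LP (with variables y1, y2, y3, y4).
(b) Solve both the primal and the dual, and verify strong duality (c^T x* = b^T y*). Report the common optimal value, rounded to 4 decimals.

The standard primal-dual pair for 'max c^T x s.t. A x <= b, x >= 0' is:
  Dual:  min b^T y  s.t.  A^T y >= c,  y >= 0.

So the dual LP is:
  minimize  12y1 + 7y2 + 57y3 + 8y4
  subject to:
    y1 + 4y3 + 2y4 >= 2
    y2 + 3y3 + y4 >= 1
    y1, y2, y3, y4 >= 0

Solving the primal: x* = (4, 0).
  primal value c^T x* = 8.
Solving the dual: y* = (0, 0, 0, 1).
  dual value b^T y* = 8.
Strong duality: c^T x* = b^T y*. Confirmed.

8


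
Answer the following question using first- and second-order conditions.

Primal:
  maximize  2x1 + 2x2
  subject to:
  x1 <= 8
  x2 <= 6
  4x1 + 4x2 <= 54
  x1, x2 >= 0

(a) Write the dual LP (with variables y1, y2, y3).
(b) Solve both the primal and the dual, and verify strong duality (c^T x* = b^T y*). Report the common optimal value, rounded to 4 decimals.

The standard primal-dual pair for 'max c^T x s.t. A x <= b, x >= 0' is:
  Dual:  min b^T y  s.t.  A^T y >= c,  y >= 0.

So the dual LP is:
  minimize  8y1 + 6y2 + 54y3
  subject to:
    y1 + 4y3 >= 2
    y2 + 4y3 >= 2
    y1, y2, y3 >= 0

Solving the primal: x* = (7.5, 6).
  primal value c^T x* = 27.
Solving the dual: y* = (0, 0, 0.5).
  dual value b^T y* = 27.
Strong duality: c^T x* = b^T y*. Confirmed.

27


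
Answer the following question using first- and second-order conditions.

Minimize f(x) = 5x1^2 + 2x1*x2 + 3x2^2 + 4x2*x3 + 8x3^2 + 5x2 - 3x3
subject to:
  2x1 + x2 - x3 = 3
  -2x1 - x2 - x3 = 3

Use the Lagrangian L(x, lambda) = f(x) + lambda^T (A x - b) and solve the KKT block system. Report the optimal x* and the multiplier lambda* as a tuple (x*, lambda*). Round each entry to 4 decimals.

Form the Lagrangian:
  L(x, lambda) = (1/2) x^T Q x + c^T x + lambda^T (A x - b)
Stationarity (grad_x L = 0): Q x + c + A^T lambda = 0.
Primal feasibility: A x = b.

This gives the KKT block system:
  [ Q   A^T ] [ x     ]   [-c ]
  [ A    0  ] [ lambda ] = [ b ]

Solving the linear system:
  x*      = (-0.5385, 1.0769, -3)
  lambda* = (-22.5385, -24.1538)
  f(x*)   = 77.2308

x* = (-0.5385, 1.0769, -3), lambda* = (-22.5385, -24.1538)


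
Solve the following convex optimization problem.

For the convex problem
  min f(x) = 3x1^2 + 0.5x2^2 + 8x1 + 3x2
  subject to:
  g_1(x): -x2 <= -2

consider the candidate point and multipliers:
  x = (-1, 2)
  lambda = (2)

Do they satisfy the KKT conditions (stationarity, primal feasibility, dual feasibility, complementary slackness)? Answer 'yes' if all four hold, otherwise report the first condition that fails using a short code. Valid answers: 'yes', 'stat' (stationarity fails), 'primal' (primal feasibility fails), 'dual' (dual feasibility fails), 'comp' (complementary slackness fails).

Gradient of f: grad f(x) = Q x + c = (2, 5)
Constraint values g_i(x) = a_i^T x - b_i:
  g_1((-1, 2)) = 0
Stationarity residual: grad f(x) + sum_i lambda_i a_i = (2, 3)
  -> stationarity FAILS
Primal feasibility (all g_i <= 0): OK
Dual feasibility (all lambda_i >= 0): OK
Complementary slackness (lambda_i * g_i(x) = 0 for all i): OK

Verdict: the first failing condition is stationarity -> stat.

stat


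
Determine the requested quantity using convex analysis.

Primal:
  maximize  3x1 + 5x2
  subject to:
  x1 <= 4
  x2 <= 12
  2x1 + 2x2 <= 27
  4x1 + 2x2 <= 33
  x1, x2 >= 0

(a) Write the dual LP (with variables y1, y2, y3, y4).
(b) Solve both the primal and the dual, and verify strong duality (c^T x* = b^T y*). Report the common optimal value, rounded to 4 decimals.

The standard primal-dual pair for 'max c^T x s.t. A x <= b, x >= 0' is:
  Dual:  min b^T y  s.t.  A^T y >= c,  y >= 0.

So the dual LP is:
  minimize  4y1 + 12y2 + 27y3 + 33y4
  subject to:
    y1 + 2y3 + 4y4 >= 3
    y2 + 2y3 + 2y4 >= 5
    y1, y2, y3, y4 >= 0

Solving the primal: x* = (1.5, 12).
  primal value c^T x* = 64.5.
Solving the dual: y* = (0, 2, 1.5, 0).
  dual value b^T y* = 64.5.
Strong duality: c^T x* = b^T y*. Confirmed.

64.5


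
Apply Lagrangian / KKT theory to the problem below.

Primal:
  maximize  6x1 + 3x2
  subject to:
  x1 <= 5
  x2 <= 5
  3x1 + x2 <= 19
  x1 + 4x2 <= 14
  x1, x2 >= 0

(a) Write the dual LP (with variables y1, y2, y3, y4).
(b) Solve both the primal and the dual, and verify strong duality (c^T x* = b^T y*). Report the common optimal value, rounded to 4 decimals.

The standard primal-dual pair for 'max c^T x s.t. A x <= b, x >= 0' is:
  Dual:  min b^T y  s.t.  A^T y >= c,  y >= 0.

So the dual LP is:
  minimize  5y1 + 5y2 + 19y3 + 14y4
  subject to:
    y1 + 3y3 + y4 >= 6
    y2 + y3 + 4y4 >= 3
    y1, y2, y3, y4 >= 0

Solving the primal: x* = (5, 2.25).
  primal value c^T x* = 36.75.
Solving the dual: y* = (5.25, 0, 0, 0.75).
  dual value b^T y* = 36.75.
Strong duality: c^T x* = b^T y*. Confirmed.

36.75


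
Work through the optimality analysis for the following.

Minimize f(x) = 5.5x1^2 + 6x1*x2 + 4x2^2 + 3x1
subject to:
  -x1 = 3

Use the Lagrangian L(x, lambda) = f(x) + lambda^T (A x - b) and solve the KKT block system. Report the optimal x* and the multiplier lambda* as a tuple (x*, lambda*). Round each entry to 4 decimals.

Form the Lagrangian:
  L(x, lambda) = (1/2) x^T Q x + c^T x + lambda^T (A x - b)
Stationarity (grad_x L = 0): Q x + c + A^T lambda = 0.
Primal feasibility: A x = b.

This gives the KKT block system:
  [ Q   A^T ] [ x     ]   [-c ]
  [ A    0  ] [ lambda ] = [ b ]

Solving the linear system:
  x*      = (-3, 2.25)
  lambda* = (-16.5)
  f(x*)   = 20.25

x* = (-3, 2.25), lambda* = (-16.5)


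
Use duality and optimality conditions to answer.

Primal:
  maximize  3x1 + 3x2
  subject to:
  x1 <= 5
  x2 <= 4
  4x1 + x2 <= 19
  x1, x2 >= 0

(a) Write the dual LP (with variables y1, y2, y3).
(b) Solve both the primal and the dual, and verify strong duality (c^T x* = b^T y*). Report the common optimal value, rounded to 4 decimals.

The standard primal-dual pair for 'max c^T x s.t. A x <= b, x >= 0' is:
  Dual:  min b^T y  s.t.  A^T y >= c,  y >= 0.

So the dual LP is:
  minimize  5y1 + 4y2 + 19y3
  subject to:
    y1 + 4y3 >= 3
    y2 + y3 >= 3
    y1, y2, y3 >= 0

Solving the primal: x* = (3.75, 4).
  primal value c^T x* = 23.25.
Solving the dual: y* = (0, 2.25, 0.75).
  dual value b^T y* = 23.25.
Strong duality: c^T x* = b^T y*. Confirmed.

23.25


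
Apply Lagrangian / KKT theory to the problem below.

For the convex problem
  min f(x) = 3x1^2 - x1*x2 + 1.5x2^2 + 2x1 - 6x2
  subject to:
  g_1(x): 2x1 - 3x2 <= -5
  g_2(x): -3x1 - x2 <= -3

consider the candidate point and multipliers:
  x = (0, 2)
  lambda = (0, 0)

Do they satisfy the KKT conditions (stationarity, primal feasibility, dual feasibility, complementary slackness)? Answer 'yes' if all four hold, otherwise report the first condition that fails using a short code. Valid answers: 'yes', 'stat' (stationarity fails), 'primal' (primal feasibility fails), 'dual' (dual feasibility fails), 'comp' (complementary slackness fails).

Gradient of f: grad f(x) = Q x + c = (0, 0)
Constraint values g_i(x) = a_i^T x - b_i:
  g_1((0, 2)) = -1
  g_2((0, 2)) = 1
Stationarity residual: grad f(x) + sum_i lambda_i a_i = (0, 0)
  -> stationarity OK
Primal feasibility (all g_i <= 0): FAILS
Dual feasibility (all lambda_i >= 0): OK
Complementary slackness (lambda_i * g_i(x) = 0 for all i): OK

Verdict: the first failing condition is primal_feasibility -> primal.

primal


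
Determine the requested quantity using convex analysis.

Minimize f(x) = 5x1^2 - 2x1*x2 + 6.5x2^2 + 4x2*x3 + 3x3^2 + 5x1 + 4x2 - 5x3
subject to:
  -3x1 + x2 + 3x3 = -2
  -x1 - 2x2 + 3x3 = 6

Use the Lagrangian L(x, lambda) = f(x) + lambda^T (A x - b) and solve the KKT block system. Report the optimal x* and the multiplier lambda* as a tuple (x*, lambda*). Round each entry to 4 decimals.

Form the Lagrangian:
  L(x, lambda) = (1/2) x^T Q x + c^T x + lambda^T (A x - b)
Stationarity (grad_x L = 0): Q x + c + A^T lambda = 0.
Primal feasibility: A x = b.

This gives the KKT block system:
  [ Q   A^T ] [ x     ]   [-c ]
  [ A    0  ] [ lambda ] = [ b ]

Solving the linear system:
  x*      = (0.9894, -2.0071, 0.9917)
  lambda* = (8.2742, -5.9149)
  f(x*)   = 21.9988

x* = (0.9894, -2.0071, 0.9917), lambda* = (8.2742, -5.9149)


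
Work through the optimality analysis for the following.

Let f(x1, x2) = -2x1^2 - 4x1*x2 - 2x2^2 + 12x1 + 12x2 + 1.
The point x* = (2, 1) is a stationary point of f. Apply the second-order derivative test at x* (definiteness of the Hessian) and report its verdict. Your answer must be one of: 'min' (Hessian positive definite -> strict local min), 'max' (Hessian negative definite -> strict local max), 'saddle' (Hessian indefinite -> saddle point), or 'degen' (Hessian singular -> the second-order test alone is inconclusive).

Compute the Hessian H = grad^2 f:
  H = [[-4, -4], [-4, -4]]
Verify stationarity: grad f(x*) = H x* + g = (0, 0).
Eigenvalues of H: -8, 0.
H has a zero eigenvalue (singular; negative semidefinite but not definite), so H is neither positive definite, negative definite, nor indefinite. The second-order test alone is inconclusive -> degen.
(Indeed, f is constant along the null direction of H through x*, so x* is not a strict local extremum.)

degen


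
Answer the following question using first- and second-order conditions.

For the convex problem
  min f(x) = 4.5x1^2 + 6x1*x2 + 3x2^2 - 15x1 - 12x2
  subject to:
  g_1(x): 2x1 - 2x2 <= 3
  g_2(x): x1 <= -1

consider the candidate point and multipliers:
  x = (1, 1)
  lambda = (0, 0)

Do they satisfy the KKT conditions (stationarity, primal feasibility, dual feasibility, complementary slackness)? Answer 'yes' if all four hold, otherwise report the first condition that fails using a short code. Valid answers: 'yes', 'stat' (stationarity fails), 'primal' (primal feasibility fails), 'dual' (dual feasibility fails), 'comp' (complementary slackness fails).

Gradient of f: grad f(x) = Q x + c = (0, 0)
Constraint values g_i(x) = a_i^T x - b_i:
  g_1((1, 1)) = -3
  g_2((1, 1)) = 2
Stationarity residual: grad f(x) + sum_i lambda_i a_i = (0, 0)
  -> stationarity OK
Primal feasibility (all g_i <= 0): FAILS
Dual feasibility (all lambda_i >= 0): OK
Complementary slackness (lambda_i * g_i(x) = 0 for all i): OK

Verdict: the first failing condition is primal_feasibility -> primal.

primal


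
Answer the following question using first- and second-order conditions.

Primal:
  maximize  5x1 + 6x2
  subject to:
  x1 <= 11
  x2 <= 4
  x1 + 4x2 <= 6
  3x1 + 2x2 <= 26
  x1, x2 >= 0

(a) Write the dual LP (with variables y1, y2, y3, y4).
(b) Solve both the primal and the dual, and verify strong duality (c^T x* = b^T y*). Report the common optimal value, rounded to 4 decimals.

The standard primal-dual pair for 'max c^T x s.t. A x <= b, x >= 0' is:
  Dual:  min b^T y  s.t.  A^T y >= c,  y >= 0.

So the dual LP is:
  minimize  11y1 + 4y2 + 6y3 + 26y4
  subject to:
    y1 + y3 + 3y4 >= 5
    y2 + 4y3 + 2y4 >= 6
    y1, y2, y3, y4 >= 0

Solving the primal: x* = (6, 0).
  primal value c^T x* = 30.
Solving the dual: y* = (0, 0, 5, 0).
  dual value b^T y* = 30.
Strong duality: c^T x* = b^T y*. Confirmed.

30


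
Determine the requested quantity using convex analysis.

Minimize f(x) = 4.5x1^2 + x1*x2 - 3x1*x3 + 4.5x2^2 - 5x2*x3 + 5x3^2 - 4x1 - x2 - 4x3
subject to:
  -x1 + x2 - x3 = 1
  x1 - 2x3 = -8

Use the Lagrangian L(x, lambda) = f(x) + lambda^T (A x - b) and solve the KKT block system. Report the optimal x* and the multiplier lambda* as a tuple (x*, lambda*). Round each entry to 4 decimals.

Form the Lagrangian:
  L(x, lambda) = (1/2) x^T Q x + c^T x + lambda^T (A x - b)
Stationarity (grad_x L = 0): Q x + c + A^T lambda = 0.
Primal feasibility: A x = b.

This gives the KKT block system:
  [ Q   A^T ] [ x     ]   [-c ]
  [ A    0  ] [ lambda ] = [ b ]

Solving the linear system:
  x*      = (-1.2577, 3.1134, 3.3711)
  lambda* = (-8.9072, 13.4124)
  f(x*)   = 52.3196

x* = (-1.2577, 3.1134, 3.3711), lambda* = (-8.9072, 13.4124)


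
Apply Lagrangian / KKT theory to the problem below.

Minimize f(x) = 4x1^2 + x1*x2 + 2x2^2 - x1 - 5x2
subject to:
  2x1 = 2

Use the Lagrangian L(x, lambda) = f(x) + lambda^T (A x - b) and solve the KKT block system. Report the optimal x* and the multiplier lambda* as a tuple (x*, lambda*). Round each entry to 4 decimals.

Form the Lagrangian:
  L(x, lambda) = (1/2) x^T Q x + c^T x + lambda^T (A x - b)
Stationarity (grad_x L = 0): Q x + c + A^T lambda = 0.
Primal feasibility: A x = b.

This gives the KKT block system:
  [ Q   A^T ] [ x     ]   [-c ]
  [ A    0  ] [ lambda ] = [ b ]

Solving the linear system:
  x*      = (1, 1)
  lambda* = (-4)
  f(x*)   = 1

x* = (1, 1), lambda* = (-4)


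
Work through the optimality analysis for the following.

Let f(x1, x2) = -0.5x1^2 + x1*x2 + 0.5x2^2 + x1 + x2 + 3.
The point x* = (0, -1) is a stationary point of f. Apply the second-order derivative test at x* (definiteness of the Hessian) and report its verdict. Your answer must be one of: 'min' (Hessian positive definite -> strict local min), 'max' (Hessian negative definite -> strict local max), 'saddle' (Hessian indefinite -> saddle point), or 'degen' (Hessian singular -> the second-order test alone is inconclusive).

Compute the Hessian H = grad^2 f:
  H = [[-1, 1], [1, 1]]
Verify stationarity: grad f(x*) = H x* + g = (0, 0).
Eigenvalues of H: -1.4142, 1.4142.
Eigenvalues have mixed signs, so H is indefinite -> x* is a saddle point.

saddle


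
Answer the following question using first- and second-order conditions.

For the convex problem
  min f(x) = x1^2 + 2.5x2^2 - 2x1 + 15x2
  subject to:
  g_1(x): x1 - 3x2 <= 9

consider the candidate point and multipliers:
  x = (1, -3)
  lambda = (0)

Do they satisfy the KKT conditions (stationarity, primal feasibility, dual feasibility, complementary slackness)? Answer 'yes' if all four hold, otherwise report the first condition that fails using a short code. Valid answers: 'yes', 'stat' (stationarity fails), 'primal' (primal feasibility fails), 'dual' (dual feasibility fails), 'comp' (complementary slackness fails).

Gradient of f: grad f(x) = Q x + c = (0, 0)
Constraint values g_i(x) = a_i^T x - b_i:
  g_1((1, -3)) = 1
Stationarity residual: grad f(x) + sum_i lambda_i a_i = (0, 0)
  -> stationarity OK
Primal feasibility (all g_i <= 0): FAILS
Dual feasibility (all lambda_i >= 0): OK
Complementary slackness (lambda_i * g_i(x) = 0 for all i): OK

Verdict: the first failing condition is primal_feasibility -> primal.

primal


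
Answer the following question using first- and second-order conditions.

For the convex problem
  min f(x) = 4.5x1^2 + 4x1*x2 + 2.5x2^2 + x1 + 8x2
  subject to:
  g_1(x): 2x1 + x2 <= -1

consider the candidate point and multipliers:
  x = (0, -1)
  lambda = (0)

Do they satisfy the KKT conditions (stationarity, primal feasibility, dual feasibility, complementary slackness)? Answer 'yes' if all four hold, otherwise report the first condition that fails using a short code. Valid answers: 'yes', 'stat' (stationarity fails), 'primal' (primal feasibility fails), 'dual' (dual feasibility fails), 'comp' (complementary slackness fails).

Gradient of f: grad f(x) = Q x + c = (-3, 3)
Constraint values g_i(x) = a_i^T x - b_i:
  g_1((0, -1)) = 0
Stationarity residual: grad f(x) + sum_i lambda_i a_i = (-3, 3)
  -> stationarity FAILS
Primal feasibility (all g_i <= 0): OK
Dual feasibility (all lambda_i >= 0): OK
Complementary slackness (lambda_i * g_i(x) = 0 for all i): OK

Verdict: the first failing condition is stationarity -> stat.

stat


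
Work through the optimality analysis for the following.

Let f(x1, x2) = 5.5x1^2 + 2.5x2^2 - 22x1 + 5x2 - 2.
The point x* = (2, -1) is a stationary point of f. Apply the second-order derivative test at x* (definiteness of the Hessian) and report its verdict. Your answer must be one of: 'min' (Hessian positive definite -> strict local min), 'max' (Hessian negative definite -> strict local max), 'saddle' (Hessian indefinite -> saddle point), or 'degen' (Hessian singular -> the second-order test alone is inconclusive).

Compute the Hessian H = grad^2 f:
  H = [[11, 0], [0, 5]]
Verify stationarity: grad f(x*) = H x* + g = (0, 0).
Eigenvalues of H: 5, 11.
Both eigenvalues > 0, so H is positive definite -> x* is a strict local min.

min


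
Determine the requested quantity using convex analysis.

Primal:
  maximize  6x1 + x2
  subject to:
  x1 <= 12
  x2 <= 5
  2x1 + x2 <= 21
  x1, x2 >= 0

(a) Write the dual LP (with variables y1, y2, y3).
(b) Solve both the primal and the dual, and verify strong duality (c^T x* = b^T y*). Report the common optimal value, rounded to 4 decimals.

The standard primal-dual pair for 'max c^T x s.t. A x <= b, x >= 0' is:
  Dual:  min b^T y  s.t.  A^T y >= c,  y >= 0.

So the dual LP is:
  minimize  12y1 + 5y2 + 21y3
  subject to:
    y1 + 2y3 >= 6
    y2 + y3 >= 1
    y1, y2, y3 >= 0

Solving the primal: x* = (10.5, 0).
  primal value c^T x* = 63.
Solving the dual: y* = (0, 0, 3).
  dual value b^T y* = 63.
Strong duality: c^T x* = b^T y*. Confirmed.

63


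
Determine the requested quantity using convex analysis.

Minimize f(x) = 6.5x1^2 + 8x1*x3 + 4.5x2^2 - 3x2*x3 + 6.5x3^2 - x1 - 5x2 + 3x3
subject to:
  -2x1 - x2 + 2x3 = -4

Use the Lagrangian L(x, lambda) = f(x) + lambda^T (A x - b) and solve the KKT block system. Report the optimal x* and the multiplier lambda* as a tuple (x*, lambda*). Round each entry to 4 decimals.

Form the Lagrangian:
  L(x, lambda) = (1/2) x^T Q x + c^T x + lambda^T (A x - b)
Stationarity (grad_x L = 0): Q x + c + A^T lambda = 0.
Primal feasibility: A x = b.

This gives the KKT block system:
  [ Q   A^T ] [ x     ]   [-c ]
  [ A    0  ] [ lambda ] = [ b ]

Solving the linear system:
  x*      = (0.8766, 0.4244, -0.9112)
  lambda* = (1.553)
  f(x*)   = 0.24

x* = (0.8766, 0.4244, -0.9112), lambda* = (1.553)


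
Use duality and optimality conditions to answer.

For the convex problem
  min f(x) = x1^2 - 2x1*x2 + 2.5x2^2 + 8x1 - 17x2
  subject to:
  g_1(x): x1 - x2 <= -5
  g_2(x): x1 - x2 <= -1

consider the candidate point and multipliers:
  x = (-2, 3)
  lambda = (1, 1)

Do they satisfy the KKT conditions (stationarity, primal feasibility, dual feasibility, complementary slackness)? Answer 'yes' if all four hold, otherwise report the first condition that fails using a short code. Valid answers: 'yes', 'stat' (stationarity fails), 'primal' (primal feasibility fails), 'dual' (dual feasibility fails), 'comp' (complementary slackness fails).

Gradient of f: grad f(x) = Q x + c = (-2, 2)
Constraint values g_i(x) = a_i^T x - b_i:
  g_1((-2, 3)) = 0
  g_2((-2, 3)) = -4
Stationarity residual: grad f(x) + sum_i lambda_i a_i = (0, 0)
  -> stationarity OK
Primal feasibility (all g_i <= 0): OK
Dual feasibility (all lambda_i >= 0): OK
Complementary slackness (lambda_i * g_i(x) = 0 for all i): FAILS

Verdict: the first failing condition is complementary_slackness -> comp.

comp


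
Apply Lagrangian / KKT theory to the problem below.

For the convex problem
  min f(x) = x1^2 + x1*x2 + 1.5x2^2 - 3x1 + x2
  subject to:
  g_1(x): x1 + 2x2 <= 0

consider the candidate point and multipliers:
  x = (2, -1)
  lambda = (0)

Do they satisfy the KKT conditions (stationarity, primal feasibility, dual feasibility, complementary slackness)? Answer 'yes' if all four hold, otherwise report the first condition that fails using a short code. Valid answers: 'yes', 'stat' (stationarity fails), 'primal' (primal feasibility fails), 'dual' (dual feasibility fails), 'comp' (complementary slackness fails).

Gradient of f: grad f(x) = Q x + c = (0, 0)
Constraint values g_i(x) = a_i^T x - b_i:
  g_1((2, -1)) = 0
Stationarity residual: grad f(x) + sum_i lambda_i a_i = (0, 0)
  -> stationarity OK
Primal feasibility (all g_i <= 0): OK
Dual feasibility (all lambda_i >= 0): OK
Complementary slackness (lambda_i * g_i(x) = 0 for all i): OK

Verdict: yes, KKT holds.

yes


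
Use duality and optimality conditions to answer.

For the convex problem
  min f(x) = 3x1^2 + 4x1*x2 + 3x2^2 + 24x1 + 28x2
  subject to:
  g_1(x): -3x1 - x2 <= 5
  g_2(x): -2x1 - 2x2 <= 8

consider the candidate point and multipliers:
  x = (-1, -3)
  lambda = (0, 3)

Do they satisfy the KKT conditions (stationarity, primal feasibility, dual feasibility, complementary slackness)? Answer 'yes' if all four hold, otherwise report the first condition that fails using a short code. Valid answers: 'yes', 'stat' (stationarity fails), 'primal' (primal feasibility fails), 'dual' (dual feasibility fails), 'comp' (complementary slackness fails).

Gradient of f: grad f(x) = Q x + c = (6, 6)
Constraint values g_i(x) = a_i^T x - b_i:
  g_1((-1, -3)) = 1
  g_2((-1, -3)) = 0
Stationarity residual: grad f(x) + sum_i lambda_i a_i = (0, 0)
  -> stationarity OK
Primal feasibility (all g_i <= 0): FAILS
Dual feasibility (all lambda_i >= 0): OK
Complementary slackness (lambda_i * g_i(x) = 0 for all i): OK

Verdict: the first failing condition is primal_feasibility -> primal.

primal


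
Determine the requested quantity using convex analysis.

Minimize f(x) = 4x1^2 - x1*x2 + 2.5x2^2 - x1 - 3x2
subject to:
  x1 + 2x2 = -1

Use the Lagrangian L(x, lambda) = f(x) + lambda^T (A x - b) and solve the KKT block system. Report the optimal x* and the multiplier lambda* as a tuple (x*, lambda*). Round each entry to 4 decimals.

Form the Lagrangian:
  L(x, lambda) = (1/2) x^T Q x + c^T x + lambda^T (A x - b)
Stationarity (grad_x L = 0): Q x + c + A^T lambda = 0.
Primal feasibility: A x = b.

This gives the KKT block system:
  [ Q   A^T ] [ x     ]   [-c ]
  [ A    0  ] [ lambda ] = [ b ]

Solving the linear system:
  x*      = (-0.2195, -0.3902)
  lambda* = (2.3659)
  f(x*)   = 1.878

x* = (-0.2195, -0.3902), lambda* = (2.3659)


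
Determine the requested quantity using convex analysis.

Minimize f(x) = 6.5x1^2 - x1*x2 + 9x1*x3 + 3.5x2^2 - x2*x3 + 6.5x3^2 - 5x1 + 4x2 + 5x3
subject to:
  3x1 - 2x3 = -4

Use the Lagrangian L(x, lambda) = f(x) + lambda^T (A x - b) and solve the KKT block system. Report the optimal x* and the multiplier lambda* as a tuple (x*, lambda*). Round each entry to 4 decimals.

Form the Lagrangian:
  L(x, lambda) = (1/2) x^T Q x + c^T x + lambda^T (A x - b)
Stationarity (grad_x L = 0): Q x + c + A^T lambda = 0.
Primal feasibility: A x = b.

This gives the KKT block system:
  [ Q   A^T ] [ x     ]   [-c ]
  [ A    0  ] [ lambda ] = [ b ]

Solving the linear system:
  x*      = (-0.8809, -0.6003, 0.6787)
  lambda* = (3.2476)
  f(x*)   = 9.1936

x* = (-0.8809, -0.6003, 0.6787), lambda* = (3.2476)


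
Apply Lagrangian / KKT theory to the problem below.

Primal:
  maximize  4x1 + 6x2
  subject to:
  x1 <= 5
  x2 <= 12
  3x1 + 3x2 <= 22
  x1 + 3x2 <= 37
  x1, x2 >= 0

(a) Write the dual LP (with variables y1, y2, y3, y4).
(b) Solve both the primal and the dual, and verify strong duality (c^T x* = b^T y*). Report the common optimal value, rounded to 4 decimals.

The standard primal-dual pair for 'max c^T x s.t. A x <= b, x >= 0' is:
  Dual:  min b^T y  s.t.  A^T y >= c,  y >= 0.

So the dual LP is:
  minimize  5y1 + 12y2 + 22y3 + 37y4
  subject to:
    y1 + 3y3 + y4 >= 4
    y2 + 3y3 + 3y4 >= 6
    y1, y2, y3, y4 >= 0

Solving the primal: x* = (0, 7.3333).
  primal value c^T x* = 44.
Solving the dual: y* = (0, 0, 2, 0).
  dual value b^T y* = 44.
Strong duality: c^T x* = b^T y*. Confirmed.

44


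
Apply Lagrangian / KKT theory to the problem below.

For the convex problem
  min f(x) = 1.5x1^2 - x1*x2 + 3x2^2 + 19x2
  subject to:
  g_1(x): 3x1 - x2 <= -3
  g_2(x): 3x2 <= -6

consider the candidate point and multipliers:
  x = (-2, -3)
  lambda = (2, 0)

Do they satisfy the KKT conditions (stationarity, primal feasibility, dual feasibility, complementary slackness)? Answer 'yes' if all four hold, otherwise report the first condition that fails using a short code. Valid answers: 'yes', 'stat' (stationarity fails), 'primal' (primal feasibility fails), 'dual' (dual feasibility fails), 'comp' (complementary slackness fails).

Gradient of f: grad f(x) = Q x + c = (-3, 3)
Constraint values g_i(x) = a_i^T x - b_i:
  g_1((-2, -3)) = 0
  g_2((-2, -3)) = -3
Stationarity residual: grad f(x) + sum_i lambda_i a_i = (3, 1)
  -> stationarity FAILS
Primal feasibility (all g_i <= 0): OK
Dual feasibility (all lambda_i >= 0): OK
Complementary slackness (lambda_i * g_i(x) = 0 for all i): OK

Verdict: the first failing condition is stationarity -> stat.

stat


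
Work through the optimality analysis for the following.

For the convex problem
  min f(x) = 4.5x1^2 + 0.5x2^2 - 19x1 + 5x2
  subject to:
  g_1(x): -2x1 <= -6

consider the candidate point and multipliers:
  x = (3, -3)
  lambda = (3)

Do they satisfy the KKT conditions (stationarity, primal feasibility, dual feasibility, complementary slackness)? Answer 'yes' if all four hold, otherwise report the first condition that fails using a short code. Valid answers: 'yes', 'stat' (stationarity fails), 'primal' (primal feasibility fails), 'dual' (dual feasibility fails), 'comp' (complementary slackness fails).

Gradient of f: grad f(x) = Q x + c = (8, 2)
Constraint values g_i(x) = a_i^T x - b_i:
  g_1((3, -3)) = 0
Stationarity residual: grad f(x) + sum_i lambda_i a_i = (2, 2)
  -> stationarity FAILS
Primal feasibility (all g_i <= 0): OK
Dual feasibility (all lambda_i >= 0): OK
Complementary slackness (lambda_i * g_i(x) = 0 for all i): OK

Verdict: the first failing condition is stationarity -> stat.

stat


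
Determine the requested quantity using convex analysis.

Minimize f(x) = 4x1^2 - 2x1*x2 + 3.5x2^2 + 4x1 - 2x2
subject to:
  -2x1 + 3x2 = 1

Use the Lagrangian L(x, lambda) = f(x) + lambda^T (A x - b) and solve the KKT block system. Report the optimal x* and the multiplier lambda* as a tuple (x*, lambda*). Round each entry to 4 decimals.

Form the Lagrangian:
  L(x, lambda) = (1/2) x^T Q x + c^T x + lambda^T (A x - b)
Stationarity (grad_x L = 0): Q x + c + A^T lambda = 0.
Primal feasibility: A x = b.

This gives the KKT block system:
  [ Q   A^T ] [ x     ]   [-c ]
  [ A    0  ] [ lambda ] = [ b ]

Solving the linear system:
  x*      = (-0.4211, 0.0526)
  lambda* = (0.2632)
  f(x*)   = -1.0263

x* = (-0.4211, 0.0526), lambda* = (0.2632)


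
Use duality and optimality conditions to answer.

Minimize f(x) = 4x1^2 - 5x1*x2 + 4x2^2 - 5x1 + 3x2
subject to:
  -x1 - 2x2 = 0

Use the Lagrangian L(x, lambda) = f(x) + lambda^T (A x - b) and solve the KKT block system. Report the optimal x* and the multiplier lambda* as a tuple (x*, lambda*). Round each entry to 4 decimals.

Form the Lagrangian:
  L(x, lambda) = (1/2) x^T Q x + c^T x + lambda^T (A x - b)
Stationarity (grad_x L = 0): Q x + c + A^T lambda = 0.
Primal feasibility: A x = b.

This gives the KKT block system:
  [ Q   A^T ] [ x     ]   [-c ]
  [ A    0  ] [ lambda ] = [ b ]

Solving the linear system:
  x*      = (0.4333, -0.2167)
  lambda* = (-0.45)
  f(x*)   = -1.4083

x* = (0.4333, -0.2167), lambda* = (-0.45)


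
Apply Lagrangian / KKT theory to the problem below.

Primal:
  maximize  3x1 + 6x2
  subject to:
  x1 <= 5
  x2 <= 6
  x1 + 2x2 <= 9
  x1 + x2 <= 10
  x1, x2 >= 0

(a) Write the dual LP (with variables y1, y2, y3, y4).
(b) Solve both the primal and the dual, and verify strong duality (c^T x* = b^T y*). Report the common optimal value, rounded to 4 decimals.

The standard primal-dual pair for 'max c^T x s.t. A x <= b, x >= 0' is:
  Dual:  min b^T y  s.t.  A^T y >= c,  y >= 0.

So the dual LP is:
  minimize  5y1 + 6y2 + 9y3 + 10y4
  subject to:
    y1 + y3 + y4 >= 3
    y2 + 2y3 + y4 >= 6
    y1, y2, y3, y4 >= 0

Solving the primal: x* = (0, 4.5).
  primal value c^T x* = 27.
Solving the dual: y* = (0, 0, 3, 0).
  dual value b^T y* = 27.
Strong duality: c^T x* = b^T y*. Confirmed.

27


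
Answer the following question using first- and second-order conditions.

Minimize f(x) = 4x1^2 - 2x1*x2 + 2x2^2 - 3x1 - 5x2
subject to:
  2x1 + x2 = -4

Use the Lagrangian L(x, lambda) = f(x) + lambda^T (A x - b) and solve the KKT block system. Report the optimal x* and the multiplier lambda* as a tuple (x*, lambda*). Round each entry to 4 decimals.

Form the Lagrangian:
  L(x, lambda) = (1/2) x^T Q x + c^T x + lambda^T (A x - b)
Stationarity (grad_x L = 0): Q x + c + A^T lambda = 0.
Primal feasibility: A x = b.

This gives the KKT block system:
  [ Q   A^T ] [ x     ]   [-c ]
  [ A    0  ] [ lambda ] = [ b ]

Solving the linear system:
  x*      = (-1.4688, -1.0625)
  lambda* = (6.3125)
  f(x*)   = 17.4844

x* = (-1.4688, -1.0625), lambda* = (6.3125)


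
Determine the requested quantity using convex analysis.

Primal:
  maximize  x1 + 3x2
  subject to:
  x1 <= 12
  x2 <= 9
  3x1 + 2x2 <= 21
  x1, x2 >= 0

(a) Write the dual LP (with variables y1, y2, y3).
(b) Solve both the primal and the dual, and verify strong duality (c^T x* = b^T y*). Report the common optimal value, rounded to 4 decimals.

The standard primal-dual pair for 'max c^T x s.t. A x <= b, x >= 0' is:
  Dual:  min b^T y  s.t.  A^T y >= c,  y >= 0.

So the dual LP is:
  minimize  12y1 + 9y2 + 21y3
  subject to:
    y1 + 3y3 >= 1
    y2 + 2y3 >= 3
    y1, y2, y3 >= 0

Solving the primal: x* = (1, 9).
  primal value c^T x* = 28.
Solving the dual: y* = (0, 2.3333, 0.3333).
  dual value b^T y* = 28.
Strong duality: c^T x* = b^T y*. Confirmed.

28


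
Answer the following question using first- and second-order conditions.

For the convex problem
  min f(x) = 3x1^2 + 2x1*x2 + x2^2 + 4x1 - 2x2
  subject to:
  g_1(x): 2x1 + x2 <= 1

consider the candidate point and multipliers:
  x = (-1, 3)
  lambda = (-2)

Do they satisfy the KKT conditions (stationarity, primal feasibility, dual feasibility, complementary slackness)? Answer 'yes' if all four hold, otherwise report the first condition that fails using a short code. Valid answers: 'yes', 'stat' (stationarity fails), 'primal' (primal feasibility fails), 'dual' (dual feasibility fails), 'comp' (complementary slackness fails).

Gradient of f: grad f(x) = Q x + c = (4, 2)
Constraint values g_i(x) = a_i^T x - b_i:
  g_1((-1, 3)) = 0
Stationarity residual: grad f(x) + sum_i lambda_i a_i = (0, 0)
  -> stationarity OK
Primal feasibility (all g_i <= 0): OK
Dual feasibility (all lambda_i >= 0): FAILS
Complementary slackness (lambda_i * g_i(x) = 0 for all i): OK

Verdict: the first failing condition is dual_feasibility -> dual.

dual


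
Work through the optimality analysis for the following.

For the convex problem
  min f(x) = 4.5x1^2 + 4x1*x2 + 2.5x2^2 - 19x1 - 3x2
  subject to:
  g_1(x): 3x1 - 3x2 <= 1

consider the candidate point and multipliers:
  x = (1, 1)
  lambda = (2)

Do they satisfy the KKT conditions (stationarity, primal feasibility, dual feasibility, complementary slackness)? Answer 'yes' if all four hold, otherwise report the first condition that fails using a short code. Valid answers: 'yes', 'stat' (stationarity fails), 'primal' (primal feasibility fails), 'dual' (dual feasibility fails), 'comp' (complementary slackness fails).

Gradient of f: grad f(x) = Q x + c = (-6, 6)
Constraint values g_i(x) = a_i^T x - b_i:
  g_1((1, 1)) = -1
Stationarity residual: grad f(x) + sum_i lambda_i a_i = (0, 0)
  -> stationarity OK
Primal feasibility (all g_i <= 0): OK
Dual feasibility (all lambda_i >= 0): OK
Complementary slackness (lambda_i * g_i(x) = 0 for all i): FAILS

Verdict: the first failing condition is complementary_slackness -> comp.

comp


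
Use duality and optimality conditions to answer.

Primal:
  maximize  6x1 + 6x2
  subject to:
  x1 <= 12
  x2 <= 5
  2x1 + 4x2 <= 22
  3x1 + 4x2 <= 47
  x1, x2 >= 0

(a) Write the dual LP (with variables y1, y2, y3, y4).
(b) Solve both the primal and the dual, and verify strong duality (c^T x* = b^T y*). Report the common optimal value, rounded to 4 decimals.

The standard primal-dual pair for 'max c^T x s.t. A x <= b, x >= 0' is:
  Dual:  min b^T y  s.t.  A^T y >= c,  y >= 0.

So the dual LP is:
  minimize  12y1 + 5y2 + 22y3 + 47y4
  subject to:
    y1 + 2y3 + 3y4 >= 6
    y2 + 4y3 + 4y4 >= 6
    y1, y2, y3, y4 >= 0

Solving the primal: x* = (11, 0).
  primal value c^T x* = 66.
Solving the dual: y* = (0, 0, 3, 0).
  dual value b^T y* = 66.
Strong duality: c^T x* = b^T y*. Confirmed.

66


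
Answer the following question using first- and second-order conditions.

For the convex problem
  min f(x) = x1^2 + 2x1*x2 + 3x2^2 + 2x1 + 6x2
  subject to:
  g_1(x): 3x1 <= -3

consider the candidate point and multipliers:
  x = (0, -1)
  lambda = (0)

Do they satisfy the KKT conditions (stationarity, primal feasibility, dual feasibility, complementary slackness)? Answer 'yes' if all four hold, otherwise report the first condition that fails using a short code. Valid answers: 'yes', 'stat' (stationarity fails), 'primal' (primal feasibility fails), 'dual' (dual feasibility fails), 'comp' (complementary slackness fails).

Gradient of f: grad f(x) = Q x + c = (0, 0)
Constraint values g_i(x) = a_i^T x - b_i:
  g_1((0, -1)) = 3
Stationarity residual: grad f(x) + sum_i lambda_i a_i = (0, 0)
  -> stationarity OK
Primal feasibility (all g_i <= 0): FAILS
Dual feasibility (all lambda_i >= 0): OK
Complementary slackness (lambda_i * g_i(x) = 0 for all i): OK

Verdict: the first failing condition is primal_feasibility -> primal.

primal


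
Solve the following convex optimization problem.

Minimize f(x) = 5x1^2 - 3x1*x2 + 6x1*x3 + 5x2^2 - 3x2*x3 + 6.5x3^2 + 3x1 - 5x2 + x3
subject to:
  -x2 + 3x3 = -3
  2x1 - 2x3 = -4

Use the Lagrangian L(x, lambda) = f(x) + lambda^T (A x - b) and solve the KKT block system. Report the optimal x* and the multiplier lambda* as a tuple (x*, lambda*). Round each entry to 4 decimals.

Form the Lagrangian:
  L(x, lambda) = (1/2) x^T Q x + c^T x + lambda^T (A x - b)
Stationarity (grad_x L = 0): Q x + c + A^T lambda = 0.
Primal feasibility: A x = b.

This gives the KKT block system:
  [ Q   A^T ] [ x     ]   [-c ]
  [ A    0  ] [ lambda ] = [ b ]

Solving the linear system:
  x*      = (-2.5281, 1.4157, -0.5281)
  lambda* = (18.3258, 14.8483)
  f(x*)   = 49.5899

x* = (-2.5281, 1.4157, -0.5281), lambda* = (18.3258, 14.8483)


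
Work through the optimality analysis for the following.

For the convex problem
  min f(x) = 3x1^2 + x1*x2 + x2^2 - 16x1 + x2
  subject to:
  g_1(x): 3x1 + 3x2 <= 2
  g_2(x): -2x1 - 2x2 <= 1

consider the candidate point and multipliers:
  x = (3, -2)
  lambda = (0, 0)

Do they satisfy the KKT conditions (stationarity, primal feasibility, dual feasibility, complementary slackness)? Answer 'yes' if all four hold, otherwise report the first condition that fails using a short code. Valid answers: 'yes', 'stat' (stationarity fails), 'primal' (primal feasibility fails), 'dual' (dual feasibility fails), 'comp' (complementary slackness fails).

Gradient of f: grad f(x) = Q x + c = (0, 0)
Constraint values g_i(x) = a_i^T x - b_i:
  g_1((3, -2)) = 1
  g_2((3, -2)) = -3
Stationarity residual: grad f(x) + sum_i lambda_i a_i = (0, 0)
  -> stationarity OK
Primal feasibility (all g_i <= 0): FAILS
Dual feasibility (all lambda_i >= 0): OK
Complementary slackness (lambda_i * g_i(x) = 0 for all i): OK

Verdict: the first failing condition is primal_feasibility -> primal.

primal


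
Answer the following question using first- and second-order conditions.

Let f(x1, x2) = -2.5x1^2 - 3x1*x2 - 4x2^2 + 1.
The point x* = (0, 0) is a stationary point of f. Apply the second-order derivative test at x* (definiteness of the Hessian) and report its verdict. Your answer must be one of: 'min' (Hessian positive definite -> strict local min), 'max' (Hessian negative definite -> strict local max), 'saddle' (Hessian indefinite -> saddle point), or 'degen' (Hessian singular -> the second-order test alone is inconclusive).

Compute the Hessian H = grad^2 f:
  H = [[-5, -3], [-3, -8]]
Verify stationarity: grad f(x*) = H x* + g = (0, 0).
Eigenvalues of H: -9.8541, -3.1459.
Both eigenvalues < 0, so H is negative definite -> x* is a strict local max.

max


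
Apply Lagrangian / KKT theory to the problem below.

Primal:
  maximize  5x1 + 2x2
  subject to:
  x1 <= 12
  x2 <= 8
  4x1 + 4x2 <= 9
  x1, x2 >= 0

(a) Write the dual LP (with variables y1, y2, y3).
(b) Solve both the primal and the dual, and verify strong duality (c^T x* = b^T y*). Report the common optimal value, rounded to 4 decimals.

The standard primal-dual pair for 'max c^T x s.t. A x <= b, x >= 0' is:
  Dual:  min b^T y  s.t.  A^T y >= c,  y >= 0.

So the dual LP is:
  minimize  12y1 + 8y2 + 9y3
  subject to:
    y1 + 4y3 >= 5
    y2 + 4y3 >= 2
    y1, y2, y3 >= 0

Solving the primal: x* = (2.25, 0).
  primal value c^T x* = 11.25.
Solving the dual: y* = (0, 0, 1.25).
  dual value b^T y* = 11.25.
Strong duality: c^T x* = b^T y*. Confirmed.

11.25
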